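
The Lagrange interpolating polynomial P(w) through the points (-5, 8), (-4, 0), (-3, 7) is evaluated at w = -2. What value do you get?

29

Evaluate each Lagrange basis at w = -2:
L_0(-2) = (2)·(1)/[(-1)·(-2)] = 1
L_1(-2) = (3)·(1)/[(1)·(-1)] = -3
L_2(-2) = (3)·(2)/[(2)·(1)] = 3
Sum: 8·(1) + 0 + 7·(3) = 29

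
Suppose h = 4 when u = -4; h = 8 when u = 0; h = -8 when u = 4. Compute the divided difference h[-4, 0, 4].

h[-4,0] = (8 - 4) / (0 - (-4)) = 1
h[0,4] = (-8 - 8) / (4 - 0) = -4
h[-4,0,4] = (-4 - 1) / (4 - (-4)) = -5/8

-5/8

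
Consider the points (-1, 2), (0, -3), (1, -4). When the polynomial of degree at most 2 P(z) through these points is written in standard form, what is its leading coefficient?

2

The leading coefficient equals the top divided difference P[-1,0,1].
P[-1,0] = (-3 - 2) / (0 - (-1)) = -5
P[0,1] = (-4 - (-3)) / (1 - 0) = -1
P[-1,0,1] = (-1 - (-5)) / (1 - (-1)) = 2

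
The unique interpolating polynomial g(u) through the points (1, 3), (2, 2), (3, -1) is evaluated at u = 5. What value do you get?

-13

Evaluate each Lagrange basis at u = 5:
L_0(5) = (3)·(2)/[(-1)·(-2)] = 3
L_1(5) = (4)·(2)/[(1)·(-1)] = -8
L_2(5) = (4)·(3)/[(2)·(1)] = 6
Sum: 3·(3) + 2·(-8) + (-1)·(6) = -13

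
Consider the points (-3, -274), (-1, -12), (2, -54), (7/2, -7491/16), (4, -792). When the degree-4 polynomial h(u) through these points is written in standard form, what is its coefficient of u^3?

L_0(u) = (u + 1)(u - 2)(u - 7/2)(u - 4) / [455] = (1/455)u^4 - (17/910)u^3 + (3/70)u^2 + (1/455)u - 4/65
L_1(u) = (u + 3)(u - 2)(u - 7/2)(u - 4) / [-135] = -(1/135)u^4 + (13/270)u^3 - (1/270)u^2 - (59/135)u + 28/45
L_2(u) = (u + 3)(u + 1)(u - 7/2)(u - 4) / [45] = (1/45)u^4 - (7/90)u^3 - (13/45)u^2 + (67/90)u + 14/15
L_3(u) = (u + 3)(u + 1)(u - 2)(u - 4) / [-351/16] = -(16/351)u^4 + (32/351)u^3 + (16/27)u^2 - (224/351)u - 128/117
L_4(u) = (u + 3)(u + 1)(u - 2)(u - 7/2) / [35] = (1/35)u^4 - (3/70)u^3 - (12/35)u^2 + (23/70)u + 3/5
h(u) = (-274)·L_0 + (-12)·L_1 + (-54)·L_2 + (-7491/16)·L_3 + (-792)·L_4
Only the coefficient of u^3 is needed; take it from each L_i and combine:
(-274)·(-17/910) + (-12)·(13/270) + (-54)·(-7/90) + (-7491/16)·(32/351) + (-792)·(-3/70) = 0

0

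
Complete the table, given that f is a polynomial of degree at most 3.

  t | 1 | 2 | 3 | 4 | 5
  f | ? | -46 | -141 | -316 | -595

The 4 known values determine f uniquely (degree ≤ 3).
L_0(1) = (-2)·(-3)·(-4)/[(-1)·(-2)·(-3)] = 4
L_1(1) = (-1)·(-3)·(-4)/[(1)·(-1)·(-2)] = -6
L_2(1) = (-1)·(-2)·(-4)/[(2)·(1)·(-1)] = 4
L_3(1) = (-1)·(-2)·(-3)/[(3)·(2)·(1)] = -1
Sum: (-46)·(4) + (-141)·(-6) + (-316)·(4) + (-595)·(-1) = -7

-7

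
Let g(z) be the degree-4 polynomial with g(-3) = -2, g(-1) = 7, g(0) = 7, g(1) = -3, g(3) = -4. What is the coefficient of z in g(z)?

Build the Lagrange basis polynomials:
L_0(z) = (z + 1)z(z - 1)(z - 3) / [144] = (1/144)z^4 - (1/48)z^3 - (1/144)z^2 + (1/48)z
L_1(z) = (z + 3)z(z - 1)(z - 3) / [-16] = -(1/16)z^4 + (1/16)z^3 + (9/16)z^2 - (9/16)z
L_2(z) = (z + 3)(z + 1)(z - 1)(z - 3) / [9] = (1/9)z^4 - (10/9)z^2 + 1
L_3(z) = (z + 3)(z + 1)z(z - 3) / [-16] = -(1/16)z^4 - (1/16)z^3 + (9/16)z^2 + (9/16)z
L_4(z) = (z + 3)(z + 1)z(z - 1) / [144] = (1/144)z^4 + (1/48)z^3 - (1/144)z^2 - (1/48)z
g(z) = (-2)·L_0 + 7·L_1 + 7·L_2 + (-3)·L_3 + (-4)·L_4
Only the coefficient of z is needed; take it from each L_i and combine:
(-2)·(1/48) + 7·(-9/16) + 7·(0) + (-3)·(9/16) + (-4)·(-1/48) = -67/12

-67/12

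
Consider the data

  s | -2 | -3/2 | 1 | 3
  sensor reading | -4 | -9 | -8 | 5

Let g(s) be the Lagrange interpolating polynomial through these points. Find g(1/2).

Evaluate each Lagrange basis at s = 1/2:
L_0(1/2) = (2)·(-1/2)·(-5/2)/[(-1/2)·(-3)·(-5)] = -1/3
L_1(1/2) = (5/2)·(-1/2)·(-5/2)/[(1/2)·(-5/2)·(-9/2)] = 5/9
L_2(1/2) = (5/2)·(2)·(-5/2)/[(3)·(5/2)·(-2)] = 5/6
L_3(1/2) = (5/2)·(2)·(-1/2)/[(5)·(9/2)·(2)] = -1/18
Sum: (-4)·(-1/3) + (-9)·(5/9) + (-8)·(5/6) + 5·(-1/18) = -191/18

-191/18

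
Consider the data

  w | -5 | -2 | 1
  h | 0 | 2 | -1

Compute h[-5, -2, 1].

-5/18

h[-5,-2] = (2 - 0) / (-2 - (-5)) = 2/3
h[-2,1] = (-1 - 2) / (1 - (-2)) = -1
h[-5,-2,1] = (-1 - 2/3) / (1 - (-5)) = -5/18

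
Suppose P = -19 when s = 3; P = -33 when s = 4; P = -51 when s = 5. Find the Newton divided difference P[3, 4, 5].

-2

P[3,4] = (-33 - (-19)) / (4 - 3) = -14
P[4,5] = (-51 - (-33)) / (5 - 4) = -18
P[3,4,5] = (-18 - (-14)) / (5 - 3) = -2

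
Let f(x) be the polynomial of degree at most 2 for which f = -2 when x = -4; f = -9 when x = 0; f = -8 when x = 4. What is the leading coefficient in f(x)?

The leading coefficient equals the top divided difference f[-4,0,4].
f[-4,0] = (-9 - (-2)) / (0 - (-4)) = -7/4
f[0,4] = (-8 - (-9)) / (4 - 0) = 1/4
f[-4,0,4] = (1/4 - (-7/4)) / (4 - (-4)) = 1/4

1/4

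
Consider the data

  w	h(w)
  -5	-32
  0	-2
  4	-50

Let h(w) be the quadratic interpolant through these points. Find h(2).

L_0(2) = (2)·(-2)/[(-5)·(-9)] = -4/45
L_1(2) = (7)·(-2)/[(5)·(-4)] = 7/10
L_2(2) = (7)·(2)/[(9)·(4)] = 7/18
Sum: (-32)·(-4/45) + (-2)·(7/10) + (-50)·(7/18) = -18

-18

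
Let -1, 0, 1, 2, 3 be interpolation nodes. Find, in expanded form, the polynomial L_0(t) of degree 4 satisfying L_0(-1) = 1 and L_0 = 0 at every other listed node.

L_0(t) = (1/24)t^4 - (1/4)t^3 + (11/24)t^2 - (1/4)t

L_0(t) = t(t - 1)(t - 2)(t - 3) / [(-1)·(-2)·(-3)·(-4)]
       = (t^4 - 6t^3 + 11t^2 - 6t) / (24)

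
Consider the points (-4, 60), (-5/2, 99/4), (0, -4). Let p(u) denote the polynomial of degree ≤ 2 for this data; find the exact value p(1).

-5

Evaluate each Lagrange basis at u = 1:
L_0(1) = (7/2)·(1)/[(-3/2)·(-4)] = 7/12
L_1(1) = (5)·(1)/[(3/2)·(-5/2)] = -4/3
L_2(1) = (5)·(7/2)/[(4)·(5/2)] = 7/4
Sum: 60·(7/12) + 99/4·(-4/3) + (-4)·(7/4) = -5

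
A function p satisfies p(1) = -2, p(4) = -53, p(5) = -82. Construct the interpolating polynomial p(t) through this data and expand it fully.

Newton's divided differences:
p[1,4] = (-53 - (-2)) / (4 - 1) = -17
p[4,5] = (-82 - (-53)) / (5 - 4) = -29
p[1,4,5] = (-29 - (-17)) / (5 - 1) = -3
p(t) = -2 + (-17)·(t - 1) + (-3)·(t - 1)(t - 4)
Expanding: p(t) = -3t^2 - 2t + 3

p(t) = -3t^2 - 2t + 3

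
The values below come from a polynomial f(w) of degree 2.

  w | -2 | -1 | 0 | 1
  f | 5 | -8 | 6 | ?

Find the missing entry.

The 3 known values determine f uniquely (degree ≤ 2).
L_0(1) = (2)·(1)/[(-1)·(-2)] = 1
L_1(1) = (3)·(1)/[(1)·(-1)] = -3
L_2(1) = (3)·(2)/[(2)·(1)] = 3
Sum: 5·(1) + (-8)·(-3) + 6·(3) = 47

47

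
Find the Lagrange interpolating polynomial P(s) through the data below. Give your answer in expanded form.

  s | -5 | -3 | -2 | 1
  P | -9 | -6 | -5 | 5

L_0(s) = (s + 3)(s + 2)(s - 1) / [-36] = -(1/36)s^3 - (1/9)s^2 - (1/36)s + 1/6
L_1(s) = (s + 5)(s + 2)(s - 1) / [8] = (1/8)s^3 + (3/4)s^2 + (3/8)s - 5/4
L_2(s) = (s + 5)(s + 3)(s - 1) / [-9] = -(1/9)s^3 - (7/9)s^2 - (7/9)s + 5/3
L_3(s) = (s + 5)(s + 3)(s + 2) / [72] = (1/72)s^3 + (5/36)s^2 + (31/72)s + 5/12
P(s) = (-9)·L_0 + (-6)·L_1 + (-5)·L_2 + 5·L_3
  (-9)·L_0(s) = (1/4)s^3 + s^2 + (1/4)s - 3/2
  (-6)·L_1(s) = -(3/4)s^3 - (9/2)s^2 - (9/4)s + 15/2
  (-5)·L_2(s) = (5/9)s^3 + (35/9)s^2 + (35/9)s - 25/3
  5·L_3(s) = (5/72)s^3 + (25/36)s^2 + (155/72)s + 25/12
Adding term by term: (1/8)s^3 + (13/12)s^2 + (97/24)s - 1/4

P(s) = (1/8)s^3 + (13/12)s^2 + (97/24)s - 1/4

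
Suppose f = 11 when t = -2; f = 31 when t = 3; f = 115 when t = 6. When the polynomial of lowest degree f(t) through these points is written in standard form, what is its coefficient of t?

L_0(t) = (t - 3)(t - 6) / [40] = (1/40)t^2 - (9/40)t + 9/20
L_1(t) = (t + 2)(t - 6) / [-15] = -(1/15)t^2 + (4/15)t + 4/5
L_2(t) = (t + 2)(t - 3) / [24] = (1/24)t^2 - (1/24)t - 1/4
f(t) = 11·L_0 + 31·L_1 + 115·L_2
Only the coefficient of t is needed; take it from each L_i and combine:
11·(-9/40) + 31·(4/15) + 115·(-1/24) = 1

1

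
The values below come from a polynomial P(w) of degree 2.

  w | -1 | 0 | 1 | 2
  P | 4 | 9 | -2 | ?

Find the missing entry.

The 3 known values determine P uniquely (degree ≤ 2).
Evaluate each Lagrange basis at w = 2:
L_0(2) = (2)·(1)/[(-1)·(-2)] = 1
L_1(2) = (3)·(1)/[(1)·(-1)] = -3
L_2(2) = (3)·(2)/[(2)·(1)] = 3
Sum: 4·(1) + 9·(-3) + (-2)·(3) = -29

-29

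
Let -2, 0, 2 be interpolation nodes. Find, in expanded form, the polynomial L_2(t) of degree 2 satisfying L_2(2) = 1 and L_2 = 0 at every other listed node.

L_2(t) = (1/8)t^2 + (1/4)t

L_2(t) = (t + 2)t / [(4)·(2)]
       = (t^2 + 2t) / (8)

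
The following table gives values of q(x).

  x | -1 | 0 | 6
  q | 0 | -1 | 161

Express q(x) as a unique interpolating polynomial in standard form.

Build the Lagrange basis polynomials:
L_0(x) = x(x - 6) / [7] = (1/7)x^2 - (6/7)x
L_1(x) = (x + 1)(x - 6) / [-6] = -(1/6)x^2 + (5/6)x + 1
L_2(x) = (x + 1)x / [42] = (1/42)x^2 + (1/42)x
q(x) = 0·L_0 + (-1)·L_1 + 161·L_2
  0·L_0(x) = 0
  (-1)·L_1(x) = (1/6)x^2 - (5/6)x - 1
  161·L_2(x) = (23/6)x^2 + (23/6)x
Adding term by term: 4x^2 + 3x - 1

q(x) = 4x^2 + 3x - 1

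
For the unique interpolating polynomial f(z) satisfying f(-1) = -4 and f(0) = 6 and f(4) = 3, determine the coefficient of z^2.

Build the Lagrange basis polynomials:
L_0(z) = z(z - 4) / [5] = (1/5)z^2 - (4/5)z
L_1(z) = (z + 1)(z - 4) / [-4] = -(1/4)z^2 + (3/4)z + 1
L_2(z) = (z + 1)z / [20] = (1/20)z^2 + (1/20)z
f(z) = (-4)·L_0 + 6·L_1 + 3·L_2
Only the coefficient of z^2 is needed; take it from each L_i and combine:
(-4)·(1/5) + 6·(-1/4) + 3·(1/20) = -43/20

-43/20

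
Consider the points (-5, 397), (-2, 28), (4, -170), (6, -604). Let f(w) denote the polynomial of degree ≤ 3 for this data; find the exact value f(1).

1

Using Newton's divided-difference form:
f[-5,-2] = (28 - 397) / (-2 - (-5)) = -123
f[-2,4] = (-170 - 28) / (4 - (-2)) = -33
f[4,6] = (-604 - (-170)) / (6 - 4) = -217
f[-5,-2,4] = (-33 - (-123)) / (4 - (-5)) = 10
f[-2,4,6] = (-217 - (-33)) / (6 - (-2)) = -23
f[-5,-2,4,6] = (-23 - 10) / (6 - (-5)) = -3
f(1) = 397 + (-123)·(6) + 10·(6)·(3) + (-3)·(6)·(3)·(-3) = 1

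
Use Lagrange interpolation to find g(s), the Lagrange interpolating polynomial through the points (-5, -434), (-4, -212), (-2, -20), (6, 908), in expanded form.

g(s) = 4s^3 + 2s^2 - 4s - 4

L_0(s) = (s + 4)(s + 2)(s - 6) / [-33] = -(1/33)s^3 + (28/33)s + 16/11
L_1(s) = (s + 5)(s + 2)(s - 6) / [20] = (1/20)s^3 + (1/20)s^2 - (8/5)s - 3
L_2(s) = (s + 5)(s + 4)(s - 6) / [-48] = -(1/48)s^3 - (1/16)s^2 + (17/24)s + 5/2
L_3(s) = (s + 5)(s + 4)(s + 2) / [880] = (1/880)s^3 + (1/80)s^2 + (19/440)s + 1/22
g(s) = (-434)·L_0 + (-212)·L_1 + (-20)·L_2 + 908·L_3
  (-434)·L_0(s) = (434/33)s^3 - (12152/33)s - 6944/11
  (-212)·L_1(s) = -(53/5)s^3 - (53/5)s^2 + (1696/5)s + 636
  (-20)·L_2(s) = (5/12)s^3 + (5/4)s^2 - (85/6)s - 50
  908·L_3(s) = (227/220)s^3 + (227/20)s^2 + (4313/110)s + 454/11
Adding term by term: 4s^3 + 2s^2 - 4s - 4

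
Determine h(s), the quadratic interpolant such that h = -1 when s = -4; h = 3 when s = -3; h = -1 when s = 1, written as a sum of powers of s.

Build the Lagrange basis polynomials:
L_0(s) = (s + 3)(s - 1) / [5] = (1/5)s^2 + (2/5)s - 3/5
L_1(s) = (s + 4)(s - 1) / [-4] = -(1/4)s^2 - (3/4)s + 1
L_2(s) = (s + 4)(s + 3) / [20] = (1/20)s^2 + (7/20)s + 3/5
h(s) = (-1)·L_0 + 3·L_1 + (-1)·L_2
  (-1)·L_0(s) = -(1/5)s^2 - (2/5)s + 3/5
  3·L_1(s) = -(3/4)s^2 - (9/4)s + 3
  (-1)·L_2(s) = -(1/20)s^2 - (7/20)s - 3/5
Adding term by term: -s^2 - 3s + 3

h(s) = -s^2 - 3s + 3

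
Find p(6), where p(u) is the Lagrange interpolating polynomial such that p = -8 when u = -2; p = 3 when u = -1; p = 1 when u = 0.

L_0(6) = (7)·(6)/[(-1)·(-2)] = 21
L_1(6) = (8)·(6)/[(1)·(-1)] = -48
L_2(6) = (8)·(7)/[(2)·(1)] = 28
Sum: (-8)·(21) + 3·(-48) + 1·(28) = -284

-284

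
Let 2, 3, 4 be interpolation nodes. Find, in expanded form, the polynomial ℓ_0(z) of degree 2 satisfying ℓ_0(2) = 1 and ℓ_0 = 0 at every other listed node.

ℓ_0(z) = (z - 3)(z - 4) / [(-1)·(-2)]
       = (z^2 - 7z + 12) / (2)

ℓ_0(z) = (1/2)z^2 - (7/2)z + 6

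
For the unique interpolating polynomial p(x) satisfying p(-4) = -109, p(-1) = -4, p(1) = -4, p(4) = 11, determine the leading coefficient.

The leading coefficient equals the top divided difference p[-4,-1,1,4].
p[-4,-1] = (-4 - (-109)) / (-1 - (-4)) = 35
p[-1,1] = (-4 - (-4)) / (1 - (-1)) = 0
p[1,4] = (11 - (-4)) / (4 - 1) = 5
p[-4,-1,1] = (0 - 35) / (1 - (-4)) = -7
p[-1,1,4] = (5 - 0) / (4 - (-1)) = 1
p[-4,-1,1,4] = (1 - (-7)) / (4 - (-4)) = 1

1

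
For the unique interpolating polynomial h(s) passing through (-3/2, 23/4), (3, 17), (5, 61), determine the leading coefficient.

3

Build the Lagrange basis polynomials:
L_0(s) = (s - 3)(s - 5) / [117/4] = (4/117)s^2 - (32/117)s + 20/39
L_1(s) = (s + 3/2)(s - 5) / [-9] = -(1/9)s^2 + (7/18)s + 5/6
L_2(s) = (s + 3/2)(s - 3) / [13] = (1/13)s^2 - (3/26)s - 9/26
h(s) = (23/4)·L_0 + 17·L_1 + 61·L_2
Only the coefficient of s^2 is needed; take it from each L_i and combine:
(23/4)·(4/117) + 17·(-1/9) + 61·(1/13) = 3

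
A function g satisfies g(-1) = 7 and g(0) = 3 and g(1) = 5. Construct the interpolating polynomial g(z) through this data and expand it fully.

Build the Lagrange basis polynomials:
L_0(z) = z(z - 1) / [2] = (1/2)z^2 - (1/2)z
L_1(z) = (z + 1)(z - 1) / [-1] = -z^2 + 1
L_2(z) = (z + 1)z / [2] = (1/2)z^2 + (1/2)z
g(z) = 7·L_0 + 3·L_1 + 5·L_2
  7·L_0(z) = (7/2)z^2 - (7/2)z
  3·L_1(z) = -3z^2 + 3
  5·L_2(z) = (5/2)z^2 + (5/2)z
Adding term by term: 3z^2 - z + 3

g(z) = 3z^2 - z + 3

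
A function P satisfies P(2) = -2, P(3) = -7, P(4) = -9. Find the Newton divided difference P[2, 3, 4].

P[2,3] = (-7 - (-2)) / (3 - 2) = -5
P[3,4] = (-9 - (-7)) / (4 - 3) = -2
P[2,3,4] = (-2 - (-5)) / (4 - 2) = 3/2

3/2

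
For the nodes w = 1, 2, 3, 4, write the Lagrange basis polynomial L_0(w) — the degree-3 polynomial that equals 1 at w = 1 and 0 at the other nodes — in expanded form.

L_0(w) = -(1/6)w^3 + (3/2)w^2 - (13/3)w + 4

L_0(w) = (w - 2)(w - 3)(w - 4) / [(-1)·(-2)·(-3)]
       = (w^3 - 9w^2 + 26w - 24) / (-6)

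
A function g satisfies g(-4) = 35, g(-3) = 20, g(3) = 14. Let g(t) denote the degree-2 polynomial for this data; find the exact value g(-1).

Evaluate each Lagrange basis at t = -1:
L_0(-1) = (2)·(-4)/[(-1)·(-7)] = -8/7
L_1(-1) = (3)·(-4)/[(1)·(-6)] = 2
L_2(-1) = (3)·(2)/[(7)·(6)] = 1/7
Sum: 35·(-8/7) + 20·(2) + 14·(1/7) = 2

2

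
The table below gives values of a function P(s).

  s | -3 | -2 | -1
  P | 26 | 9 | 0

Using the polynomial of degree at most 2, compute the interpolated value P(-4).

Evaluate each Lagrange basis at s = -4:
L_0(-4) = (-2)·(-3)/[(-1)·(-2)] = 3
L_1(-4) = (-1)·(-3)/[(1)·(-1)] = -3
L_2(-4) = (-1)·(-2)/[(2)·(1)] = 1
Sum: 26·(3) + 9·(-3) + 0 = 51

51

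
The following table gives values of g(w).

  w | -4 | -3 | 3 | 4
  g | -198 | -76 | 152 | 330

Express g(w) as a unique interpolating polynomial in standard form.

g(w) = 4w^3 + 4w^2 + 2w + 2

L_0(w) = (w + 3)(w - 3)(w - 4) / [-56] = -(1/56)w^3 + (1/14)w^2 + (9/56)w - 9/14
L_1(w) = (w + 4)(w - 3)(w - 4) / [42] = (1/42)w^3 - (1/14)w^2 - (8/21)w + 8/7
L_2(w) = (w + 4)(w + 3)(w - 4) / [-42] = -(1/42)w^3 - (1/14)w^2 + (8/21)w + 8/7
L_3(w) = (w + 4)(w + 3)(w - 3) / [56] = (1/56)w^3 + (1/14)w^2 - (9/56)w - 9/14
g(w) = (-198)·L_0 + (-76)·L_1 + 152·L_2 + 330·L_3
  (-198)·L_0(w) = (99/28)w^3 - (99/7)w^2 - (891/28)w + 891/7
  (-76)·L_1(w) = -(38/21)w^3 + (38/7)w^2 + (608/21)w - 608/7
  152·L_2(w) = -(76/21)w^3 - (76/7)w^2 + (1216/21)w + 1216/7
  330·L_3(w) = (165/28)w^3 + (165/7)w^2 - (1485/28)w - 1485/7
Adding term by term: 4w^3 + 4w^2 + 2w + 2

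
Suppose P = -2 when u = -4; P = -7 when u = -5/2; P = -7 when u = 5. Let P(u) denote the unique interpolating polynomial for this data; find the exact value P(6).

-104/27

L_0(6) = (17/2)·(1)/[(-3/2)·(-9)] = 17/27
L_1(6) = (10)·(1)/[(3/2)·(-15/2)] = -8/9
L_2(6) = (10)·(17/2)/[(9)·(15/2)] = 34/27
Sum: (-2)·(17/27) + (-7)·(-8/9) + (-7)·(34/27) = -104/27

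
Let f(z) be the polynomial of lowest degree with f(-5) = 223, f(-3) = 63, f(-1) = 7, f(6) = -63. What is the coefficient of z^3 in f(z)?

-1

Build the Lagrange basis polynomials:
L_0(z) = (z + 3)(z + 1)(z - 6) / [-88] = -(1/88)z^3 + (1/44)z^2 + (21/88)z + 9/44
L_1(z) = (z + 5)(z + 1)(z - 6) / [36] = (1/36)z^3 - (31/36)z - 5/6
L_2(z) = (z + 5)(z + 3)(z - 6) / [-56] = -(1/56)z^3 - (1/28)z^2 + (33/56)z + 45/28
L_3(z) = (z + 5)(z + 3)(z + 1) / [693] = (1/693)z^3 + (1/77)z^2 + (23/693)z + 5/231
f(z) = 223·L_0 + 63·L_1 + 7·L_2 + (-63)·L_3
Only the coefficient of z^3 is needed; take it from each L_i and combine:
223·(-1/88) + 63·(1/36) + 7·(-1/56) + (-63)·(1/693) = -1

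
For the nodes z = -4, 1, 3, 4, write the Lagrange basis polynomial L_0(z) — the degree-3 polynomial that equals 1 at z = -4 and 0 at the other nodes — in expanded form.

L_0(z) = (z - 1)(z - 3)(z - 4) / [(-5)·(-7)·(-8)]
       = (z^3 - 8z^2 + 19z - 12) / (-280)

L_0(z) = -(1/280)z^3 + (1/35)z^2 - (19/280)z + 3/70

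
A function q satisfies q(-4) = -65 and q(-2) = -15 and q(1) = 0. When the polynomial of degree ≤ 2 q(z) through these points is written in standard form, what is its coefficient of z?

1

Build the Lagrange basis polynomials:
L_0(z) = (z + 2)(z - 1) / [10] = (1/10)z^2 + (1/10)z - 1/5
L_1(z) = (z + 4)(z - 1) / [-6] = -(1/6)z^2 - (1/2)z + 2/3
L_2(z) = (z + 4)(z + 2) / [15] = (1/15)z^2 + (2/5)z + 8/15
q(z) = (-65)·L_0 + (-15)·L_1 + 0·L_2
Only the coefficient of z is needed; take it from each L_i and combine:
(-65)·(1/10) + (-15)·(-1/2) + 0·(2/5) = 1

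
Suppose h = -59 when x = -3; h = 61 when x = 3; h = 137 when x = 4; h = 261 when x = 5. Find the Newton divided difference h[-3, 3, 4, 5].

h[-3,3] = (61 - (-59)) / (3 - (-3)) = 20
h[3,4] = (137 - 61) / (4 - 3) = 76
h[4,5] = (261 - 137) / (5 - 4) = 124
h[-3,3,4] = (76 - 20) / (4 - (-3)) = 8
h[3,4,5] = (124 - 76) / (5 - 3) = 24
h[-3,3,4,5] = (24 - 8) / (5 - (-3)) = 2

2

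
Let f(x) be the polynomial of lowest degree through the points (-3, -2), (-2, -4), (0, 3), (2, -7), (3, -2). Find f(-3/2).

-959/640

Evaluate each Lagrange basis at x = -3/2:
L_0(-3/2) = (1/2)·(-3/2)·(-7/2)·(-9/2)/[(-1)·(-3)·(-5)·(-6)] = -21/160
L_1(-3/2) = (3/2)·(-3/2)·(-7/2)·(-9/2)/[(1)·(-2)·(-4)·(-5)] = 567/640
L_2(-3/2) = (3/2)·(1/2)·(-7/2)·(-9/2)/[(3)·(2)·(-2)·(-3)] = 21/64
L_3(-3/2) = (3/2)·(1/2)·(-3/2)·(-9/2)/[(5)·(4)·(2)·(-1)] = -81/640
L_4(-3/2) = (3/2)·(1/2)·(-3/2)·(-7/2)/[(6)·(5)·(3)·(1)] = 7/160
Sum: (-2)·(-21/160) + (-4)·(567/640) + 3·(21/64) + (-7)·(-81/640) + (-2)·(7/160) = -959/640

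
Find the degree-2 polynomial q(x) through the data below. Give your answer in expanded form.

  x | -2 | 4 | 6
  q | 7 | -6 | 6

Build the Lagrange basis polynomials:
L_0(x) = (x - 4)(x - 6) / [48] = (1/48)x^2 - (5/24)x + 1/2
L_1(x) = (x + 2)(x - 6) / [-12] = -(1/12)x^2 + (1/3)x + 1
L_2(x) = (x + 2)(x - 4) / [16] = (1/16)x^2 - (1/8)x - 1/2
q(x) = 7·L_0 + (-6)·L_1 + 6·L_2
  7·L_0(x) = (7/48)x^2 - (35/24)x + 7/2
  (-6)·L_1(x) = (1/2)x^2 - 2x - 6
  6·L_2(x) = (3/8)x^2 - (3/4)x - 3
Adding term by term: (49/48)x^2 - (101/24)x - 11/2

q(x) = (49/48)x^2 - (101/24)x - 11/2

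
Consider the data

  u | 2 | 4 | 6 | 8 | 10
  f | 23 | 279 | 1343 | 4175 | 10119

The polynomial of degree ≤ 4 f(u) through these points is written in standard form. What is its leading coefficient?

1

L_0(u) = (u - 4)(u - 6)(u - 8)(u - 10) / [384] = (1/384)u^4 - (7/96)u^3 + (71/96)u^2 - (77/24)u + 5
L_1(u) = (u - 2)(u - 6)(u - 8)(u - 10) / [-96] = -(1/96)u^4 + (13/48)u^3 - (59/24)u^2 + (107/12)u - 10
L_2(u) = (u - 2)(u - 4)(u - 8)(u - 10) / [64] = (1/64)u^4 - (3/8)u^3 + (49/16)u^2 - (39/4)u + 10
L_3(u) = (u - 2)(u - 4)(u - 6)(u - 10) / [-96] = -(1/96)u^4 + (11/48)u^3 - (41/24)u^2 + (61/12)u - 5
L_4(u) = (u - 2)(u - 4)(u - 6)(u - 8) / [384] = (1/384)u^4 - (5/96)u^3 + (35/96)u^2 - (25/24)u + 1
f(u) = 23·L_0 + 279·L_1 + 1343·L_2 + 4175·L_3 + 10119·L_4
Only the coefficient of u^4 is needed; take it from each L_i and combine:
23·(1/384) + 279·(-1/96) + 1343·(1/64) + 4175·(-1/96) + 10119·(1/384) = 1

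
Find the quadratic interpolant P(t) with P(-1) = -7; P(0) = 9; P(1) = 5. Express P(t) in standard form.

L_0(t) = t(t - 1) / [2] = (1/2)t^2 - (1/2)t
L_1(t) = (t + 1)(t - 1) / [-1] = -t^2 + 1
L_2(t) = (t + 1)t / [2] = (1/2)t^2 + (1/2)t
P(t) = (-7)·L_0 + 9·L_1 + 5·L_2
  (-7)·L_0(t) = -(7/2)t^2 + (7/2)t
  9·L_1(t) = -9t^2 + 9
  5·L_2(t) = (5/2)t^2 + (5/2)t
Adding term by term: -10t^2 + 6t + 9

P(t) = -10t^2 + 6t + 9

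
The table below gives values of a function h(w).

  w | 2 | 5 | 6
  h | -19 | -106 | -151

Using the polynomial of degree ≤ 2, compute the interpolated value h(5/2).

-57/2

Using Newton's divided-difference form:
h[2,5] = (-106 - (-19)) / (5 - 2) = -29
h[5,6] = (-151 - (-106)) / (6 - 5) = -45
h[2,5,6] = (-45 - (-29)) / (6 - 2) = -4
h(5/2) = -19 + (-29)·(1/2) + (-4)·(1/2)·(-5/2) = -57/2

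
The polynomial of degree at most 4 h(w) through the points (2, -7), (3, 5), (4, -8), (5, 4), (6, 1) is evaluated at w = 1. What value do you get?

-184

L_0(1) = (-2)·(-3)·(-4)·(-5)/[(-1)·(-2)·(-3)·(-4)] = 5
L_1(1) = (-1)·(-3)·(-4)·(-5)/[(1)·(-1)·(-2)·(-3)] = -10
L_2(1) = (-1)·(-2)·(-4)·(-5)/[(2)·(1)·(-1)·(-2)] = 10
L_3(1) = (-1)·(-2)·(-3)·(-5)/[(3)·(2)·(1)·(-1)] = -5
L_4(1) = (-1)·(-2)·(-3)·(-4)/[(4)·(3)·(2)·(1)] = 1
Sum: (-7)·(5) + 5·(-10) + (-8)·(10) + 4·(-5) + 1·(1) = -184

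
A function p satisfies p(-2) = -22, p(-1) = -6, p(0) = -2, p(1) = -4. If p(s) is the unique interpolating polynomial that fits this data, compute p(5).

48

Using Newton's divided-difference form:
p[-2,-1] = (-6 - (-22)) / (-1 - (-2)) = 16
p[-1,0] = (-2 - (-6)) / (0 - (-1)) = 4
p[0,1] = (-4 - (-2)) / (1 - 0) = -2
p[-2,-1,0] = (4 - 16) / (0 - (-2)) = -6
p[-1,0,1] = (-2 - 4) / (1 - (-1)) = -3
p[-2,-1,0,1] = (-3 - (-6)) / (1 - (-2)) = 1
p(5) = -22 + 16·(7) + (-6)·(7)·(6) + 1·(7)·(6)·(5) = 48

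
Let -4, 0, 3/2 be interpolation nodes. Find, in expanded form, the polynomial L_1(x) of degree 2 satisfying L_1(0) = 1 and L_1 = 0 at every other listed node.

L_1(x) = -(1/6)x^2 - (5/12)x + 1

L_1(x) = (x + 4)(x - 3/2) / [(4)·(-3/2)]
       = (x^2 + (5/2)x - 6) / (-6)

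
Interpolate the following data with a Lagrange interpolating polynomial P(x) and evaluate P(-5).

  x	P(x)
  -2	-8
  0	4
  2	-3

Evaluate each Lagrange basis at x = -5:
L_0(-5) = (-5)·(-7)/[(-2)·(-4)] = 35/8
L_1(-5) = (-3)·(-7)/[(2)·(-2)] = -21/4
L_2(-5) = (-3)·(-5)/[(4)·(2)] = 15/8
Sum: (-8)·(35/8) + 4·(-21/4) + (-3)·(15/8) = -493/8

-493/8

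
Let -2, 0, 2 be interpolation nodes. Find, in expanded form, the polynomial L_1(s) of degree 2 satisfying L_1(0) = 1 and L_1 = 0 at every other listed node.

L_1(s) = (s + 2)(s - 2) / [(2)·(-2)]
       = (s^2 - 4) / (-4)

L_1(s) = -(1/4)s^2 + 1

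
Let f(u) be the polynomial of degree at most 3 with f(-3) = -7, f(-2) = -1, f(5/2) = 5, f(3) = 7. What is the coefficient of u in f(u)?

L_0(u) = (u + 2)(u - 5/2)(u - 3) / [-33] = -(1/33)u^3 + (7/66)u^2 + (7/66)u - 5/11
L_1(u) = (u + 3)(u - 5/2)(u - 3) / [45/2] = (2/45)u^3 - (1/9)u^2 - (2/5)u + 1
L_2(u) = (u + 3)(u + 2)(u - 3) / [-99/8] = -(8/99)u^3 - (16/99)u^2 + (8/11)u + 16/11
L_3(u) = (u + 3)(u + 2)(u - 5/2) / [15] = (1/15)u^3 + (1/6)u^2 - (13/30)u - 1
f(u) = (-7)·L_0 + (-1)·L_1 + 5·L_2 + 7·L_3
Only the coefficient of u is needed; take it from each L_i and combine:
(-7)·(7/66) + (-1)·(-2/5) + 5·(8/11) + 7·(-13/30) = 43/165

43/165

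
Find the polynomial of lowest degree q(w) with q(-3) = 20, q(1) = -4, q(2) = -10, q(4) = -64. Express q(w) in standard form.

L_0(w) = (w - 1)(w - 2)(w - 4) / [-140] = -(1/140)w^3 + (1/20)w^2 - (1/10)w + 2/35
L_1(w) = (w + 3)(w - 2)(w - 4) / [12] = (1/12)w^3 - (1/4)w^2 - (5/6)w + 2
L_2(w) = (w + 3)(w - 1)(w - 4) / [-10] = -(1/10)w^3 + (1/5)w^2 + (11/10)w - 6/5
L_3(w) = (w + 3)(w - 1)(w - 2) / [42] = (1/42)w^3 - (1/6)w + 1/7
q(w) = 20·L_0 + (-4)·L_1 + (-10)·L_2 + (-64)·L_3
  20·L_0(w) = -(1/7)w^3 + w^2 - 2w + 8/7
  (-4)·L_1(w) = -(1/3)w^3 + w^2 + (10/3)w - 8
  (-10)·L_2(w) = w^3 - 2w^2 - 11w + 12
  (-64)·L_3(w) = -(32/21)w^3 + (32/3)w - 64/7
Adding term by term: -w^3 + w - 4

q(w) = -w^3 + w - 4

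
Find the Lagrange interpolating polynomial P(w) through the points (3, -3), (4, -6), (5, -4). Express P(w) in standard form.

Build the Lagrange basis polynomials:
L_0(w) = (w - 4)(w - 5) / [2] = (1/2)w^2 - (9/2)w + 10
L_1(w) = (w - 3)(w - 5) / [-1] = -w^2 + 8w - 15
L_2(w) = (w - 3)(w - 4) / [2] = (1/2)w^2 - (7/2)w + 6
P(w) = (-3)·L_0 + (-6)·L_1 + (-4)·L_2
  (-3)·L_0(w) = -(3/2)w^2 + (27/2)w - 30
  (-6)·L_1(w) = 6w^2 - 48w + 90
  (-4)·L_2(w) = -2w^2 + 14w - 24
Adding term by term: (5/2)w^2 - (41/2)w + 36

P(w) = (5/2)w^2 - (41/2)w + 36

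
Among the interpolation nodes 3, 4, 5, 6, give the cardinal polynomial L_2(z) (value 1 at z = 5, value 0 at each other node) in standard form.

L_2(z) = (z - 3)(z - 4)(z - 6) / [(2)·(1)·(-1)]
       = (z^3 - 13z^2 + 54z - 72) / (-2)

L_2(z) = -(1/2)z^3 + (13/2)z^2 - 27z + 36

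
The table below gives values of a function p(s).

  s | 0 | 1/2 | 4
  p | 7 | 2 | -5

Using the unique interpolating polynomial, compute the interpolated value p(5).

2

Evaluate each Lagrange basis at s = 5:
L_0(5) = (9/2)·(1)/[(-1/2)·(-4)] = 9/4
L_1(5) = (5)·(1)/[(1/2)·(-7/2)] = -20/7
L_2(5) = (5)·(9/2)/[(4)·(7/2)] = 45/28
Sum: 7·(9/4) + 2·(-20/7) + (-5)·(45/28) = 2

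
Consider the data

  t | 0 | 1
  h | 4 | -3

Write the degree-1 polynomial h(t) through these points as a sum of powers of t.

h(t) = -7t + 4

L_0(t) = (t - 1) / [-1] = -t + 1
L_1(t) = t / [1] = t
h(t) = 4·L_0 + (-3)·L_1
  4·L_0(t) = -4t + 4
  (-3)·L_1(t) = -3t
Adding term by term: -7t + 4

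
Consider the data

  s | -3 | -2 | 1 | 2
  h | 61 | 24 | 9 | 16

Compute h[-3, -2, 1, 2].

h[-3,-2] = (24 - 61) / (-2 - (-3)) = -37
h[-2,1] = (9 - 24) / (1 - (-2)) = -5
h[1,2] = (16 - 9) / (2 - 1) = 7
h[-3,-2,1] = (-5 - (-37)) / (1 - (-3)) = 8
h[-2,1,2] = (7 - (-5)) / (2 - (-2)) = 3
h[-3,-2,1,2] = (3 - 8) / (2 - (-3)) = -1

-1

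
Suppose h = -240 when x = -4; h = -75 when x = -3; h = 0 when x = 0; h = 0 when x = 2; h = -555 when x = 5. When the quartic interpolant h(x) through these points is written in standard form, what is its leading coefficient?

-1

L_0(x) = (x + 3)x(x - 2)(x - 5) / [216] = (1/216)x^4 - (1/54)x^3 - (11/216)x^2 + (5/36)x
L_1(x) = (x + 4)x(x - 2)(x - 5) / [-120] = -(1/120)x^4 + (1/40)x^3 + (3/20)x^2 - (1/3)x
L_2(x) = (x + 4)(x + 3)(x - 2)(x - 5) / [120] = (1/120)x^4 - (9/40)x^2 - (7/60)x + 1
L_3(x) = (x + 4)(x + 3)x(x - 5) / [-180] = -(1/180)x^4 - (1/90)x^3 + (23/180)x^2 + (1/3)x
L_4(x) = (x + 4)(x + 3)x(x - 2) / [1080] = (1/1080)x^4 + (1/216)x^3 - (1/540)x^2 - (1/45)x
h(x) = (-240)·L_0 + (-75)·L_1 + 0·L_2 + 0·L_3 + (-555)·L_4
Only the coefficient of x^4 is needed; take it from each L_i and combine:
(-240)·(1/216) + (-75)·(-1/120) + 0·(1/120) + 0·(-1/180) + (-555)·(1/1080) = -1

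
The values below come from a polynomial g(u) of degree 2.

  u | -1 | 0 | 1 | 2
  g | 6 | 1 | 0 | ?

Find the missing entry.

3

The 3 known values determine g uniquely (degree ≤ 2).
L_0(2) = (2)·(1)/[(-1)·(-2)] = 1
L_1(2) = (3)·(1)/[(1)·(-1)] = -3
L_2(2) = (3)·(2)/[(2)·(1)] = 3
Sum: 6·(1) + 1·(-3) + 0 = 3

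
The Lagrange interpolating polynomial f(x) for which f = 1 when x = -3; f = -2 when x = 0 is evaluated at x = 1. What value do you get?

-3

Evaluate each Lagrange basis at x = 1:
L_0(1) = (1)/[(-3)] = -1/3
L_1(1) = (4)/[(3)] = 4/3
Sum: 1·(-1/3) + (-2)·(4/3) = -3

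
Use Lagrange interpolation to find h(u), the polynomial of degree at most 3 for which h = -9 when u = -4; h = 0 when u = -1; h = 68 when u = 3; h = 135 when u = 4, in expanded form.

L_0(u) = (u + 1)(u - 3)(u - 4) / [-168] = -(1/168)u^3 + (1/28)u^2 - (5/168)u - 1/14
L_1(u) = (u + 4)(u - 3)(u - 4) / [60] = (1/60)u^3 - (1/20)u^2 - (4/15)u + 4/5
L_2(u) = (u + 4)(u + 1)(u - 4) / [-28] = -(1/28)u^3 - (1/28)u^2 + (4/7)u + 4/7
L_3(u) = (u + 4)(u + 1)(u - 3) / [40] = (1/40)u^3 + (1/20)u^2 - (11/40)u - 3/10
h(u) = (-9)·L_0 + 0·L_1 + 68·L_2 + 135·L_3
  (-9)·L_0(u) = (3/56)u^3 - (9/28)u^2 + (15/56)u + 9/14
  0·L_1(u) = 0
  68·L_2(u) = -(17/7)u^3 - (17/7)u^2 + (272/7)u + 272/7
  135·L_3(u) = (27/8)u^3 + (27/4)u^2 - (297/8)u - 81/2
Adding term by term: u^3 + 4u^2 + 2u - 1

h(u) = u^3 + 4u^2 + 2u - 1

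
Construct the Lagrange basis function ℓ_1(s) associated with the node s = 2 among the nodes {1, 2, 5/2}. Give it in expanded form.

ℓ_1(s) = -2s^2 + 7s - 5

ℓ_1(s) = (s - 1)(s - 5/2) / [(1)·(-1/2)]
       = (s^2 - (7/2)s + 5/2) / (-1/2)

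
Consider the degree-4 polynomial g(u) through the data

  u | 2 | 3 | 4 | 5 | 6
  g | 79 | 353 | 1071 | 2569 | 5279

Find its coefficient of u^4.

Build the Lagrange basis polynomials:
L_0(u) = (u - 3)(u - 4)(u - 5)(u - 6) / [24] = (1/24)u^4 - (3/4)u^3 + (119/24)u^2 - (57/4)u + 15
L_1(u) = (u - 2)(u - 4)(u - 5)(u - 6) / [-6] = -(1/6)u^4 + (17/6)u^3 - (52/3)u^2 + (134/3)u - 40
L_2(u) = (u - 2)(u - 3)(u - 5)(u - 6) / [4] = (1/4)u^4 - 4u^3 + (91/4)u^2 - 54u + 45
L_3(u) = (u - 2)(u - 3)(u - 4)(u - 6) / [-6] = -(1/6)u^4 + (5/2)u^3 - (40/3)u^2 + 30u - 24
L_4(u) = (u - 2)(u - 3)(u - 4)(u - 5) / [24] = (1/24)u^4 - (7/12)u^3 + (71/24)u^2 - (77/12)u + 5
g(u) = 79·L_0 + 353·L_1 + 1071·L_2 + 2569·L_3 + 5279·L_4
Only the coefficient of u^4 is needed; take it from each L_i and combine:
79·(1/24) + 353·(-1/6) + 1071·(1/4) + 2569·(-1/6) + 5279·(1/24) = 4

4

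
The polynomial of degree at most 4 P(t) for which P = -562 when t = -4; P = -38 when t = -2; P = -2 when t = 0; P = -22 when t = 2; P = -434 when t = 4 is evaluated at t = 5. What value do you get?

-1102

Evaluate each Lagrange basis at t = 5:
L_0(5) = (7)·(5)·(3)·(1)/[(-2)·(-4)·(-6)·(-8)] = 35/128
L_1(5) = (9)·(5)·(3)·(1)/[(2)·(-2)·(-4)·(-6)] = -45/32
L_2(5) = (9)·(7)·(3)·(1)/[(4)·(2)·(-2)·(-4)] = 189/64
L_3(5) = (9)·(7)·(5)·(1)/[(6)·(4)·(2)·(-2)] = -105/32
L_4(5) = (9)·(7)·(5)·(3)/[(8)·(6)·(4)·(2)] = 315/128
Sum: (-562)·(35/128) + (-38)·(-45/32) + (-2)·(189/64) + (-22)·(-105/32) + (-434)·(315/128) = -1102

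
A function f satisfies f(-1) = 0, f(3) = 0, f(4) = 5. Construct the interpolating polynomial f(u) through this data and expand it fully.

L_0(u) = (u - 3)(u - 4) / [20] = (1/20)u^2 - (7/20)u + 3/5
L_1(u) = (u + 1)(u - 4) / [-4] = -(1/4)u^2 + (3/4)u + 1
L_2(u) = (u + 1)(u - 3) / [5] = (1/5)u^2 - (2/5)u - 3/5
f(u) = 0·L_0 + 0·L_1 + 5·L_2
  0·L_0(u) = 0
  0·L_1(u) = 0
  5·L_2(u) = u^2 - 2u - 3
Adding term by term: u^2 - 2u - 3

f(u) = u^2 - 2u - 3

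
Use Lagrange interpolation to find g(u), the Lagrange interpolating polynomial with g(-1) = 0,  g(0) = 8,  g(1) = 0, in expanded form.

Build the Lagrange basis polynomials:
L_0(u) = u(u - 1) / [2] = (1/2)u^2 - (1/2)u
L_1(u) = (u + 1)(u - 1) / [-1] = -u^2 + 1
L_2(u) = (u + 1)u / [2] = (1/2)u^2 + (1/2)u
g(u) = 0·L_0 + 8·L_1 + 0·L_2
  0·L_0(u) = 0
  8·L_1(u) = -8u^2 + 8
  0·L_2(u) = 0
Adding term by term: -8u^2 + 8

g(u) = -8u^2 + 8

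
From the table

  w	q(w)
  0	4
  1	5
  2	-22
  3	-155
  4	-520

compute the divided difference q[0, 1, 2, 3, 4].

q[0,1] = (5 - 4) / (1 - 0) = 1
q[1,2] = (-22 - 5) / (2 - 1) = -27
q[2,3] = (-155 - (-22)) / (3 - 2) = -133
q[3,4] = (-520 - (-155)) / (4 - 3) = -365
q[0,1,2] = (-27 - 1) / (2 - 0) = -14
q[1,2,3] = (-133 - (-27)) / (3 - 1) = -53
q[2,3,4] = (-365 - (-133)) / (4 - 2) = -116
q[0,1,2,3] = (-53 - (-14)) / (3 - 0) = -13
q[1,2,3,4] = (-116 - (-53)) / (4 - 1) = -21
q[0,1,2,3,4] = (-21 - (-13)) / (4 - 0) = -2

-2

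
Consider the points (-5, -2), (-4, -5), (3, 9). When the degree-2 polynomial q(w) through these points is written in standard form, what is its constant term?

Build the Lagrange basis polynomials:
L_0(w) = (w + 4)(w - 3) / [8] = (1/8)w^2 + (1/8)w - 3/2
L_1(w) = (w + 5)(w - 3) / [-7] = -(1/7)w^2 - (2/7)w + 15/7
L_2(w) = (w + 5)(w + 4) / [56] = (1/56)w^2 + (9/56)w + 5/14
q(w) = (-2)·L_0 + (-5)·L_1 + 9·L_2
Only the constant term is needed; take it from each L_i and combine:
(-2)·(-3/2) + (-5)·(15/7) + 9·(5/14) = -9/2

-9/2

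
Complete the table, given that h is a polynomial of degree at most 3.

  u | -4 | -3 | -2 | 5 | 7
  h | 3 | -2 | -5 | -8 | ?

-233/14

The 4 known values determine h uniquely (degree ≤ 3).
L_0(7) = (10)·(9)·(2)/[(-1)·(-2)·(-9)] = -10
L_1(7) = (11)·(9)·(2)/[(1)·(-1)·(-8)] = 99/4
L_2(7) = (11)·(10)·(2)/[(2)·(1)·(-7)] = -110/7
L_3(7) = (11)·(10)·(9)/[(9)·(8)·(7)] = 55/28
Sum: 3·(-10) + (-2)·(99/4) + (-5)·(-110/7) + (-8)·(55/28) = -233/14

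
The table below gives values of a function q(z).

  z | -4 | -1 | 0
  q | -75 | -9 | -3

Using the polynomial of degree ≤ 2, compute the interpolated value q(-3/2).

Using Newton's divided-difference form:
q[-4,-1] = (-9 - (-75)) / (-1 - (-4)) = 22
q[-1,0] = (-3 - (-9)) / (0 - (-1)) = 6
q[-4,-1,0] = (6 - 22) / (0 - (-4)) = -4
q(-3/2) = -75 + 22·(5/2) + (-4)·(5/2)·(-1/2) = -15

-15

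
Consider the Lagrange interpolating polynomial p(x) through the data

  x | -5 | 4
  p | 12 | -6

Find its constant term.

Build the Lagrange basis polynomials:
L_0(x) = (x - 4) / [-9] = -(1/9)x + 4/9
L_1(x) = (x + 5) / [9] = (1/9)x + 5/9
p(x) = 12·L_0 + (-6)·L_1
Only the constant term is needed; take it from each L_i and combine:
12·(4/9) + (-6)·(5/9) = 2

2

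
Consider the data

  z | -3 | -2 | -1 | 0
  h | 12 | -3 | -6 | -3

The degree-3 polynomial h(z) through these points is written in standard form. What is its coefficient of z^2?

0

Build the Lagrange basis polynomials:
L_0(z) = (z + 2)(z + 1)z / [-6] = -(1/6)z^3 - (1/2)z^2 - (1/3)z
L_1(z) = (z + 3)(z + 1)z / [2] = (1/2)z^3 + 2z^2 + (3/2)z
L_2(z) = (z + 3)(z + 2)z / [-2] = -(1/2)z^3 - (5/2)z^2 - 3z
L_3(z) = (z + 3)(z + 2)(z + 1) / [6] = (1/6)z^3 + z^2 + (11/6)z + 1
h(z) = 12·L_0 + (-3)·L_1 + (-6)·L_2 + (-3)·L_3
Only the coefficient of z^2 is needed; take it from each L_i and combine:
12·(-1/2) + (-3)·(2) + (-6)·(-5/2) + (-3)·(1) = 0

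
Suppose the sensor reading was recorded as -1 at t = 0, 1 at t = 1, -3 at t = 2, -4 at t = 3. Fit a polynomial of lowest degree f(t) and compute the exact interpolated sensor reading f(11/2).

1051/16

Evaluate each Lagrange basis at t = 11/2:
L_0(11/2) = (9/2)·(7/2)·(5/2)/[(-1)·(-2)·(-3)] = -105/16
L_1(11/2) = (11/2)·(7/2)·(5/2)/[(1)·(-1)·(-2)] = 385/16
L_2(11/2) = (11/2)·(9/2)·(5/2)/[(2)·(1)·(-1)] = -495/16
L_3(11/2) = (11/2)·(9/2)·(7/2)/[(3)·(2)·(1)] = 231/16
Sum: (-1)·(-105/16) + 1·(385/16) + (-3)·(-495/16) + (-4)·(231/16) = 1051/16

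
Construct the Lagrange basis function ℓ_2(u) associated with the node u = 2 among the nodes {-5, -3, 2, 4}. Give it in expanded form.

ℓ_2(u) = -(1/70)u^3 - (2/35)u^2 + (17/70)u + 6/7

ℓ_2(u) = (u + 5)(u + 3)(u - 4) / [(7)·(5)·(-2)]
       = (u^3 + 4u^2 - 17u - 60) / (-70)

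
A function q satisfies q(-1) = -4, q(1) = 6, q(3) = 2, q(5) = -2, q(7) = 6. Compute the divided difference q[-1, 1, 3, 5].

q[-1,1] = (6 - (-4)) / (1 - (-1)) = 5
q[1,3] = (2 - 6) / (3 - 1) = -2
q[3,5] = (-2 - 2) / (5 - 3) = -2
q[-1,1,3] = (-2 - 5) / (3 - (-1)) = -7/4
q[1,3,5] = (-2 - (-2)) / (5 - 1) = 0
q[-1,1,3,5] = (0 - (-7/4)) / (5 - (-1)) = 7/24

7/24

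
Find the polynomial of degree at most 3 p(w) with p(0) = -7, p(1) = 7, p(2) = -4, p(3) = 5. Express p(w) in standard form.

Build the Lagrange basis polynomials:
L_0(w) = (w - 1)(w - 2)(w - 3) / [-6] = -(1/6)w^3 + w^2 - (11/6)w + 1
L_1(w) = w(w - 2)(w - 3) / [2] = (1/2)w^3 - (5/2)w^2 + 3w
L_2(w) = w(w - 1)(w - 3) / [-2] = -(1/2)w^3 + 2w^2 - (3/2)w
L_3(w) = w(w - 1)(w - 2) / [6] = (1/6)w^3 - (1/2)w^2 + (1/3)w
p(w) = (-7)·L_0 + 7·L_1 + (-4)·L_2 + 5·L_3
  (-7)·L_0(w) = (7/6)w^3 - 7w^2 + (77/6)w - 7
  7·L_1(w) = (7/2)w^3 - (35/2)w^2 + 21w
  (-4)·L_2(w) = 2w^3 - 8w^2 + 6w
  5·L_3(w) = (5/6)w^3 - (5/2)w^2 + (5/3)w
Adding term by term: (15/2)w^3 - 35w^2 + (83/2)w - 7

p(w) = (15/2)w^3 - 35w^2 + (83/2)w - 7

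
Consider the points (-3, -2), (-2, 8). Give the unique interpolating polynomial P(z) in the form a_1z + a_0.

L_0(z) = (z + 2) / [-1] = -z - 2
L_1(z) = (z + 3) / [1] = z + 3
P(z) = (-2)·L_0 + 8·L_1
  (-2)·L_0(z) = 2z + 4
  8·L_1(z) = 8z + 24
Adding term by term: 10z + 28

P(z) = 10z + 28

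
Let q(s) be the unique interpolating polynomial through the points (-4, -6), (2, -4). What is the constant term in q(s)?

-14/3

Build the Lagrange basis polynomials:
L_0(s) = (s - 2) / [-6] = -(1/6)s + 1/3
L_1(s) = (s + 4) / [6] = (1/6)s + 2/3
q(s) = (-6)·L_0 + (-4)·L_1
Only the constant term is needed; take it from each L_i and combine:
(-6)·(1/3) + (-4)·(2/3) = -14/3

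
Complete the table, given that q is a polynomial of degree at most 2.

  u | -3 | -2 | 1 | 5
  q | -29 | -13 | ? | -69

-1

The 3 known values determine q uniquely (degree ≤ 2).
Evaluate each Lagrange basis at u = 1:
L_0(1) = (3)·(-4)/[(-1)·(-8)] = -3/2
L_1(1) = (4)·(-4)/[(1)·(-7)] = 16/7
L_2(1) = (4)·(3)/[(8)·(7)] = 3/14
Sum: (-29)·(-3/2) + (-13)·(16/7) + (-69)·(3/14) = -1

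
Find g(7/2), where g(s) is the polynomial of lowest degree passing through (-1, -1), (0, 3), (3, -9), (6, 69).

Using Newton's divided-difference form:
g[-1,0] = (3 - (-1)) / (0 - (-1)) = 4
g[0,3] = (-9 - 3) / (3 - 0) = -4
g[3,6] = (69 - (-9)) / (6 - 3) = 26
g[-1,0,3] = (-4 - 4) / (3 - (-1)) = -2
g[0,3,6] = (26 - (-4)) / (6 - 0) = 5
g[-1,0,3,6] = (5 - (-2)) / (6 - (-1)) = 1
g(7/2) = -1 + 4·(9/2) + (-2)·(9/2)·(7/2) + 1·(9/2)·(7/2)·(1/2) = -53/8

-53/8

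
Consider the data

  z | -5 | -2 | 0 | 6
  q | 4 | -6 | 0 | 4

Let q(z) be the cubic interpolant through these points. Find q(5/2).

Using Newton's divided-difference form:
q[-5,-2] = (-6 - 4) / (-2 - (-5)) = -10/3
q[-2,0] = (0 - (-6)) / (0 - (-2)) = 3
q[0,6] = (4 - 0) / (6 - 0) = 2/3
q[-5,-2,0] = (3 - (-10/3)) / (0 - (-5)) = 19/15
q[-2,0,6] = (2/3 - 3) / (6 - (-2)) = -7/24
q[-5,-2,0,6] = (-7/24 - 19/15) / (6 - (-5)) = -17/120
q(5/2) = 4 + (-10/3)·(15/2) + (19/15)·(15/2)·(9/2) + (-17/120)·(15/2)·(9/2)·(5/2) = 627/64

627/64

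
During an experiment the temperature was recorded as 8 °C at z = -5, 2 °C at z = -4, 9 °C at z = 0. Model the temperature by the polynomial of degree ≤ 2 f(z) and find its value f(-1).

Evaluate each Lagrange basis at z = -1:
L_0(-1) = (3)·(-1)/[(-1)·(-5)] = -3/5
L_1(-1) = (4)·(-1)/[(1)·(-4)] = 1
L_2(-1) = (4)·(3)/[(5)·(4)] = 3/5
Sum: 8·(-3/5) + 2·(1) + 9·(3/5) = 13/5

13/5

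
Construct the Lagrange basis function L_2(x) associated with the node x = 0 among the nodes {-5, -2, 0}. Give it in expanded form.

L_2(x) = (1/10)x^2 + (7/10)x + 1

L_2(x) = (x + 5)(x + 2) / [(5)·(2)]
       = (x^2 + 7x + 10) / (10)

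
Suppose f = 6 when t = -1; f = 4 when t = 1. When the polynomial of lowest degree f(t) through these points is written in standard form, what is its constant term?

L_0(t) = (t - 1) / [-2] = -(1/2)t + 1/2
L_1(t) = (t + 1) / [2] = (1/2)t + 1/2
f(t) = 6·L_0 + 4·L_1
Only the constant term is needed; take it from each L_i and combine:
6·(1/2) + 4·(1/2) = 5

5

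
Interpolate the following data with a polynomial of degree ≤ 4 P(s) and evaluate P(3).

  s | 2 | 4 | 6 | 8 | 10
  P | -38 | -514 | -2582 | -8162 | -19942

Evaluate each Lagrange basis at s = 3:
L_0(3) = (-1)·(-3)·(-5)·(-7)/[(-2)·(-4)·(-6)·(-8)] = 35/128
L_1(3) = (1)·(-3)·(-5)·(-7)/[(2)·(-2)·(-4)·(-6)] = 35/32
L_2(3) = (1)·(-1)·(-5)·(-7)/[(4)·(2)·(-2)·(-4)] = -35/64
L_3(3) = (1)·(-1)·(-3)·(-7)/[(6)·(4)·(2)·(-2)] = 7/32
L_4(3) = (1)·(-1)·(-3)·(-5)/[(8)·(6)·(4)·(2)] = -5/128
Sum: (-38)·(35/128) + (-514)·(35/32) + (-2582)·(-35/64) + (-8162)·(7/32) + (-19942)·(-5/128) = -167

-167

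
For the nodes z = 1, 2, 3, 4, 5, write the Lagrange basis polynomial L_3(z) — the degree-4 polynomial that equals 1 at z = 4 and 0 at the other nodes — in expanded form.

L_3(z) = (z - 1)(z - 2)(z - 3)(z - 5) / [(3)·(2)·(1)·(-1)]
       = (z^4 - 11z^3 + 41z^2 - 61z + 30) / (-6)

L_3(z) = -(1/6)z^4 + (11/6)z^3 - (41/6)z^2 + (61/6)z - 5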